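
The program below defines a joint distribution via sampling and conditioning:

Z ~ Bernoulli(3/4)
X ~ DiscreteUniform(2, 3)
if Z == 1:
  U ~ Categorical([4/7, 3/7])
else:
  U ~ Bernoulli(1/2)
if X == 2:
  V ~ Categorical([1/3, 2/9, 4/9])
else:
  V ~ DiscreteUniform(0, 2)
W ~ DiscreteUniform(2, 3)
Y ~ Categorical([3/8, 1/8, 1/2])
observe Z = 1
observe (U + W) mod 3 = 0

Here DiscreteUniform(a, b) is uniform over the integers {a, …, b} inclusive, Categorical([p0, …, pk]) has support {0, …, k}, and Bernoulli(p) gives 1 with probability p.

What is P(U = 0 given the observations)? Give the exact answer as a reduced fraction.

Enumerate traces; 36 have nonzero weight after conditioning:
  (Z=1, X=2, U=0, V=0, W=3, Y=0) weight 3/224
  (Z=1, X=2, U=0, V=0, W=3, Y=1) weight 1/224
  (Z=1, X=2, U=0, V=0, W=3, Y=2) weight 1/56
  (Z=1, X=2, U=0, V=1, W=3, Y=0) weight 1/112
  (Z=1, X=2, U=0, V=1, W=3, Y=1) weight 1/336
  (Z=1, X=2, U=0, V=1, W=3, Y=2) weight 1/84
  (Z=1, X=2, U=0, V=2, W=3, Y=0) weight 1/56
  (Z=1, X=2, U=0, V=2, W=3, Y=1) weight 1/168
  (Z=1, X=2, U=1, V=0, W=2, Y=0) weight 9/896
  … 27 more
Group by U:
  weight(U=0) = 3/14
  weight(U=1) = 9/56
Total weight = 3/14 + 9/56 = 3/8
P(U=0 | obs) = 3/14 / 3/8 = 4/7
P(U=1 | obs) = 9/56 / 3/8 = 3/7

P(U = 0 | obs) = 4/7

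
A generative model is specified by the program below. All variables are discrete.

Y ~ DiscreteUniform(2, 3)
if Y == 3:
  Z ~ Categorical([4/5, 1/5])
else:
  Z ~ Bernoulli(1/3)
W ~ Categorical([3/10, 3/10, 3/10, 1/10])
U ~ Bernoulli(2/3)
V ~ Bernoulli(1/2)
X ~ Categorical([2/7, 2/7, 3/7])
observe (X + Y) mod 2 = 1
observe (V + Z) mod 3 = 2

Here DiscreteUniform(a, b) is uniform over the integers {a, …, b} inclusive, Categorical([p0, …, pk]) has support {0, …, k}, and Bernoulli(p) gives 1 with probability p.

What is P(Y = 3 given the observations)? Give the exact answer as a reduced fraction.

P(Y = 3 | obs) = 3/5

Enumerate traces; 24 have nonzero weight after conditioning:
  (Y=2, Z=1, W=0, U=0, V=1, X=1) weight 1/420
  (Y=2, Z=1, W=0, U=1, V=1, X=1) weight 1/210
  (Y=2, Z=1, W=1, U=0, V=1, X=1) weight 1/420
  (Y=2, Z=1, W=1, U=1, V=1, X=1) weight 1/210
  (Y=2, Z=1, W=2, U=0, V=1, X=1) weight 1/420
  (Y=2, Z=1, W=2, U=1, V=1, X=1) weight 1/210
  (Y=2, Z=1, W=3, U=0, V=1, X=1) weight 1/1260
  (Y=2, Z=1, W=3, U=1, V=1, X=1) weight 1/630
  (Y=3, Z=1, W=0, U=0, V=1, X=0) weight 1/700
  … 15 more
Group by Y:
  weight(Y=2) = 1/42
  weight(Y=3) = 1/28
Total weight = 1/42 + 1/28 = 5/84
P(Y=2 | obs) = 1/42 / 5/84 = 2/5
P(Y=3 | obs) = 1/28 / 5/84 = 3/5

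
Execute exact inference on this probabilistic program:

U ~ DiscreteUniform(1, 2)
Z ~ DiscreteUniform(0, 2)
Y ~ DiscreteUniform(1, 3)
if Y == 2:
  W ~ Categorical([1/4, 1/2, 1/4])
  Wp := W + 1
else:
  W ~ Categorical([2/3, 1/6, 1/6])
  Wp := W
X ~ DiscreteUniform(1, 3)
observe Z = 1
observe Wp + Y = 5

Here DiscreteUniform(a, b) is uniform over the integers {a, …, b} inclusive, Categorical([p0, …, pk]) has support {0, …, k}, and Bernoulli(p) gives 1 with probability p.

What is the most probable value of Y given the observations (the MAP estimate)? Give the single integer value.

argmax_v P(Y = v | obs) = 2

Enumerate traces; 12 have nonzero weight after conditioning:
  (U=1, Z=1, Y=2, W=2, X=1) weight 1/216
  (U=1, Z=1, Y=2, W=2, X=2) weight 1/216
  (U=1, Z=1, Y=2, W=2, X=3) weight 1/216
  (U=1, Z=1, Y=3, W=2, X=1) weight 1/324
  (U=1, Z=1, Y=3, W=2, X=2) weight 1/324
  (U=1, Z=1, Y=3, W=2, X=3) weight 1/324
  (U=2, Z=1, Y=2, W=2, X=1) weight 1/216
  (U=2, Z=1, Y=2, W=2, X=2) weight 1/216
  … 4 more
Group by Y:
  weight(Y=2) = 1/36
  weight(Y=3) = 1/54
Total weight = 1/36 + 1/54 = 5/108
P(Y=2 | obs) = 1/36 / 5/108 = 3/5
P(Y=3 | obs) = 1/54 / 5/108 = 2/5
argmax = 2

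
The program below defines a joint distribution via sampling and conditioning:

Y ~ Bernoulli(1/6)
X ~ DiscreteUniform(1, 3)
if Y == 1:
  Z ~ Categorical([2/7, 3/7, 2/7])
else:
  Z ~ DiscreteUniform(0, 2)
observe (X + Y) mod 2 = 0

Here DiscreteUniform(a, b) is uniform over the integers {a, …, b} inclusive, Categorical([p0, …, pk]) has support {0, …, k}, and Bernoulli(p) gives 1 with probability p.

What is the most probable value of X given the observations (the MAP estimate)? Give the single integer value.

argmax_v P(X = v | obs) = 2

Enumerate traces; 9 have nonzero weight after conditioning:
  (Y=0, X=2, Z=0) weight 5/54
  (Y=0, X=2, Z=1) weight 5/54
  (Y=0, X=2, Z=2) weight 5/54
  (Y=1, X=1, Z=0) weight 1/63
  (Y=1, X=1, Z=1) weight 1/42
  (Y=1, X=1, Z=2) weight 1/63
  (Y=1, X=3, Z=0) weight 1/63
  (Y=1, X=3, Z=1) weight 1/42
  … 1 more
Group by X:
  weight(X=1) = 1/18
  weight(X=2) = 5/18
  weight(X=3) = 1/18
Total weight = 1/18 + 5/18 + 1/18 = 7/18
P(X=1 | obs) = 1/18 / 7/18 = 1/7
P(X=2 | obs) = 5/18 / 7/18 = 5/7
P(X=3 | obs) = 1/18 / 7/18 = 1/7
argmax = 2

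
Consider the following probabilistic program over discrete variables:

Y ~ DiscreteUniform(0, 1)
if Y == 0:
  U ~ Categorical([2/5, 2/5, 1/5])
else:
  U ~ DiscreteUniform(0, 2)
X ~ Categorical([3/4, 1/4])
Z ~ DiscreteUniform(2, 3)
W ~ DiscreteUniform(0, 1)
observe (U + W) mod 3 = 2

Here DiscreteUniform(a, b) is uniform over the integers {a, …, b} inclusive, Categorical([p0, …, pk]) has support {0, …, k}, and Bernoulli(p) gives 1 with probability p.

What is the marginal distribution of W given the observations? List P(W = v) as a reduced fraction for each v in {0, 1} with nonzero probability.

Enumerate traces; 16 have nonzero weight after conditioning:
  (Y=0, U=1, X=0, Z=2, W=1) weight 3/80
  (Y=0, U=1, X=0, Z=3, W=1) weight 3/80
  (Y=0, U=1, X=1, Z=2, W=1) weight 1/80
  (Y=0, U=1, X=1, Z=3, W=1) weight 1/80
  (Y=0, U=2, X=0, Z=2, W=0) weight 3/160
  (Y=0, U=2, X=0, Z=3, W=0) weight 3/160
  (Y=0, U=2, X=1, Z=2, W=0) weight 1/160
  (Y=0, U=2, X=1, Z=3, W=0) weight 1/160
  … 8 more
Group by W:
  weight(W=0) = 2/15
  weight(W=1) = 11/60
Total weight = 2/15 + 11/60 = 19/60
P(W=0 | obs) = 2/15 / 19/60 = 8/19
P(W=1 | obs) = 11/60 / 19/60 = 11/19

P(W=0) = 8/19, P(W=1) = 11/19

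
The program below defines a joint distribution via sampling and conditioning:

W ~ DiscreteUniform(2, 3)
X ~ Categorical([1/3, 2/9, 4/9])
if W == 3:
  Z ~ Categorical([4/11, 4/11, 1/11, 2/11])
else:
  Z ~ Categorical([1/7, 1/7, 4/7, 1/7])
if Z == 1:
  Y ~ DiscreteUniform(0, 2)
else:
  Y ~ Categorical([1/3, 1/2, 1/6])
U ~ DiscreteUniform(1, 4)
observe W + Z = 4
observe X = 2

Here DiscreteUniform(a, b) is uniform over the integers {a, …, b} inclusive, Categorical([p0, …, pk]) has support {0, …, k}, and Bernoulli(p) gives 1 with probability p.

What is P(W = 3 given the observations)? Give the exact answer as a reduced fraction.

Enumerate traces; 24 have nonzero weight after conditioning:
  (W=2, X=2, Z=2, Y=0, U=1) weight 2/189
  (W=2, X=2, Z=2, Y=0, U=2) weight 2/189
  (W=2, X=2, Z=2, Y=0, U=3) weight 2/189
  (W=2, X=2, Z=2, Y=0, U=4) weight 2/189
  (W=2, X=2, Z=2, Y=1, U=1) weight 1/63
  (W=2, X=2, Z=2, Y=1, U=2) weight 1/63
  (W=2, X=2, Z=2, Y=1, U=3) weight 1/63
  (W=2, X=2, Z=2, Y=1, U=4) weight 1/63
  (W=3, X=2, Z=1, Y=0, U=1) weight 2/297
  … 15 more
Group by W:
  weight(W=2) = 8/63
  weight(W=3) = 8/99
Total weight = 8/63 + 8/99 = 16/77
P(W=2 | obs) = 8/63 / 16/77 = 11/18
P(W=3 | obs) = 8/99 / 16/77 = 7/18

P(W = 3 | obs) = 7/18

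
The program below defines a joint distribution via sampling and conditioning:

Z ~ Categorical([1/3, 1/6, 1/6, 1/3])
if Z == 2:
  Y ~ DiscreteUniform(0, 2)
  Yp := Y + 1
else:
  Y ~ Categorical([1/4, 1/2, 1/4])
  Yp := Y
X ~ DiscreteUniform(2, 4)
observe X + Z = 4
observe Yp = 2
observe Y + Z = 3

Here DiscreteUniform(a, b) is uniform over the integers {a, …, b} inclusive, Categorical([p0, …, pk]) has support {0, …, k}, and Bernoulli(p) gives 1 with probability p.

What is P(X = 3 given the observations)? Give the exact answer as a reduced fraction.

P(X = 3 | obs) = 3/7

Enumerate traces; 2 have nonzero weight after conditioning:
  (Z=1, Y=2, X=3) weight 1/72
  (Z=2, Y=1, X=2) weight 1/54
Group by X:
  weight(X=2) = 1/54
  weight(X=3) = 1/72
Total weight = 1/54 + 1/72 = 7/216
P(X=2 | obs) = 1/54 / 7/216 = 4/7
P(X=3 | obs) = 1/72 / 7/216 = 3/7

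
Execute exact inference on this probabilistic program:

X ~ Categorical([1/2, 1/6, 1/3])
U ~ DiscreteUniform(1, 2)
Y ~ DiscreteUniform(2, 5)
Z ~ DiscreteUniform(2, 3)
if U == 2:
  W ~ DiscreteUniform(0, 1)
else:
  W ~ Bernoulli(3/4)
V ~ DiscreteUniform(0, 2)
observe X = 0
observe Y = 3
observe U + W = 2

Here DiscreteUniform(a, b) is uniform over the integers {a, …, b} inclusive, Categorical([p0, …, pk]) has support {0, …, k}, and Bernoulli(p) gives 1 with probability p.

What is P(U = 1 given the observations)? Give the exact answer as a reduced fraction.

P(U = 1 | obs) = 3/5

Enumerate traces; 12 have nonzero weight after conditioning:
  (X=0, U=1, Y=3, Z=2, W=1, V=0) weight 1/128
  (X=0, U=1, Y=3, Z=2, W=1, V=1) weight 1/128
  (X=0, U=1, Y=3, Z=2, W=1, V=2) weight 1/128
  (X=0, U=1, Y=3, Z=3, W=1, V=0) weight 1/128
  (X=0, U=1, Y=3, Z=3, W=1, V=1) weight 1/128
  (X=0, U=1, Y=3, Z=3, W=1, V=2) weight 1/128
  (X=0, U=2, Y=3, Z=2, W=0, V=0) weight 1/192
  (X=0, U=2, Y=3, Z=2, W=0, V=1) weight 1/192
  … 4 more
Group by U:
  weight(U=1) = 3/64
  weight(U=2) = 1/32
Total weight = 3/64 + 1/32 = 5/64
P(U=1 | obs) = 3/64 / 5/64 = 3/5
P(U=2 | obs) = 1/32 / 5/64 = 2/5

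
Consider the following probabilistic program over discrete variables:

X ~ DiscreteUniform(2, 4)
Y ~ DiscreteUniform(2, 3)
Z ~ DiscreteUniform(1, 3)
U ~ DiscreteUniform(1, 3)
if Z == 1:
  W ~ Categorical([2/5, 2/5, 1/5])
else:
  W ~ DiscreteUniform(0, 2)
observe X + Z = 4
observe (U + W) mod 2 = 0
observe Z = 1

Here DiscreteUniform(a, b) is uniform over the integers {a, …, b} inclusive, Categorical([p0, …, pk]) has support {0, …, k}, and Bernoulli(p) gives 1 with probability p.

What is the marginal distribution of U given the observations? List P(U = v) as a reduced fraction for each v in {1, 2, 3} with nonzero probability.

P(U=1) = 2/7, P(U=2) = 3/7, P(U=3) = 2/7

Enumerate traces; 8 have nonzero weight after conditioning:
  (X=3, Y=2, Z=1, U=1, W=1) weight 1/135
  (X=3, Y=2, Z=1, U=2, W=0) weight 1/135
  (X=3, Y=2, Z=1, U=2, W=2) weight 1/270
  (X=3, Y=2, Z=1, U=3, W=1) weight 1/135
  (X=3, Y=3, Z=1, U=1, W=1) weight 1/135
  (X=3, Y=3, Z=1, U=2, W=0) weight 1/135
  (X=3, Y=3, Z=1, U=2, W=2) weight 1/270
  (X=3, Y=3, Z=1, U=3, W=1) weight 1/135
Group by U:
  weight(U=1) = 2/135
  weight(U=2) = 1/45
  weight(U=3) = 2/135
Total weight = 2/135 + 1/45 + 2/135 = 7/135
P(U=1 | obs) = 2/135 / 7/135 = 2/7
P(U=2 | obs) = 1/45 / 7/135 = 3/7
P(U=3 | obs) = 2/135 / 7/135 = 2/7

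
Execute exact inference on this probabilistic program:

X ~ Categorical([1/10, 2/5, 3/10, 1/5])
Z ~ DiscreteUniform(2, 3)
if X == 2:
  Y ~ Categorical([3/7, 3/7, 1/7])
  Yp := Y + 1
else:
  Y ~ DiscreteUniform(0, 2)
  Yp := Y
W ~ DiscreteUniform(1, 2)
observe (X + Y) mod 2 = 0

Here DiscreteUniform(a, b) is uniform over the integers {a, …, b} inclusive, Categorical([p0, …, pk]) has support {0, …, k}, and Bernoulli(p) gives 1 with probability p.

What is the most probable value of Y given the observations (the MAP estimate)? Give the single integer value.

argmax_v P(Y = v | obs) = 1

Enumerate traces; 24 have nonzero weight after conditioning:
  (X=0, Z=2, Y=0, W=1) weight 1/120
  (X=0, Z=2, Y=0, W=2) weight 1/120
  (X=0, Z=2, Y=2, W=1) weight 1/120
  (X=0, Z=2, Y=2, W=2) weight 1/120
  (X=0, Z=3, Y=0, W=1) weight 1/120
  (X=0, Z=3, Y=0, W=2) weight 1/120
  (X=0, Z=3, Y=2, W=1) weight 1/120
  (X=0, Z=3, Y=2, W=2) weight 1/120
  (X=1, Z=2, Y=1, W=1) weight 1/30
  … 15 more
Group by Y:
  weight(Y=0) = 17/105
  weight(Y=1) = 1/5
  weight(Y=2) = 8/105
Total weight = 17/105 + 1/5 + 8/105 = 46/105
P(Y=0 | obs) = 17/105 / 46/105 = 17/46
P(Y=1 | obs) = 1/5 / 46/105 = 21/46
P(Y=2 | obs) = 8/105 / 46/105 = 4/23
argmax = 1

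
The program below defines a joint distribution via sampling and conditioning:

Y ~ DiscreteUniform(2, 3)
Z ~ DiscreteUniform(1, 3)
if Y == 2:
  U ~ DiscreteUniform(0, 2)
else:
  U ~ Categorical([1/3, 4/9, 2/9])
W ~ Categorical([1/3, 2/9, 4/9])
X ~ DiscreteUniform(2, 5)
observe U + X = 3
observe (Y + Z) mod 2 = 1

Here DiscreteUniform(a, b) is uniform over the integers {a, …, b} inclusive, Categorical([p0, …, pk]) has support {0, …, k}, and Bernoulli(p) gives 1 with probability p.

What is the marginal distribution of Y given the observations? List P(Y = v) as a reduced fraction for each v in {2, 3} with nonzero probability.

Enumerate traces; 18 have nonzero weight after conditioning:
  (Y=2, Z=1, U=0, W=0, X=3) weight 1/216
  (Y=2, Z=1, U=0, W=1, X=3) weight 1/324
  (Y=2, Z=1, U=0, W=2, X=3) weight 1/162
  (Y=2, Z=1, U=1, W=0, X=2) weight 1/216
  (Y=2, Z=1, U=1, W=1, X=2) weight 1/324
  (Y=2, Z=1, U=1, W=2, X=2) weight 1/162
  (Y=2, Z=3, U=0, W=0, X=3) weight 1/216
  (Y=2, Z=3, U=0, W=1, X=3) weight 1/324
  (Y=3, Z=2, U=0, W=0, X=3) weight 1/216
  … 9 more
Group by Y:
  weight(Y=2) = 1/18
  weight(Y=3) = 7/216
Total weight = 1/18 + 7/216 = 19/216
P(Y=2 | obs) = 1/18 / 19/216 = 12/19
P(Y=3 | obs) = 7/216 / 19/216 = 7/19

P(Y=2) = 12/19, P(Y=3) = 7/19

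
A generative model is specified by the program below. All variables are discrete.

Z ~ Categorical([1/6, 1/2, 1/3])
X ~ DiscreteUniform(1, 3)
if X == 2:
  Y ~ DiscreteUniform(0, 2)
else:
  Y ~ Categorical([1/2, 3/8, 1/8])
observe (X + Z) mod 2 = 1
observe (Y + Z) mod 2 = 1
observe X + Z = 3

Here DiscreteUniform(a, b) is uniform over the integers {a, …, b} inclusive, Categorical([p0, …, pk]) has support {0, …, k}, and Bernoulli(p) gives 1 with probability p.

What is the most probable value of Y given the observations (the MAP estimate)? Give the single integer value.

Enumerate traces; 4 have nonzero weight after conditioning:
  (Z=0, X=3, Y=1) weight 1/48
  (Z=1, X=2, Y=0) weight 1/18
  (Z=1, X=2, Y=2) weight 1/18
  (Z=2, X=1, Y=1) weight 1/24
Group by Y:
  weight(Y=0) = 1/18
  weight(Y=1) = 1/16
  weight(Y=2) = 1/18
Total weight = 1/18 + 1/16 + 1/18 = 25/144
P(Y=0 | obs) = 1/18 / 25/144 = 8/25
P(Y=1 | obs) = 1/16 / 25/144 = 9/25
P(Y=2 | obs) = 1/18 / 25/144 = 8/25
argmax = 1

argmax_v P(Y = v | obs) = 1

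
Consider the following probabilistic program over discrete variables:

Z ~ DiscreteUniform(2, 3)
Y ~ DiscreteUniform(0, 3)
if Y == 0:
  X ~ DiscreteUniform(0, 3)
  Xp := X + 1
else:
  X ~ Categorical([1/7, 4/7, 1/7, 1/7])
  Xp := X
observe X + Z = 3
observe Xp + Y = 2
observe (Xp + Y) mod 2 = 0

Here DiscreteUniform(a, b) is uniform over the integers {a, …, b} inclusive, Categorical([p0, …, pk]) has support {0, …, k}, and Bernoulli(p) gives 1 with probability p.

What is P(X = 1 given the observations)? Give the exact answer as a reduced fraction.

P(X = 1 | obs) = 23/27

Enumerate traces; 3 have nonzero weight after conditioning:
  (Z=2, Y=0, X=1) weight 1/32
  (Z=2, Y=1, X=1) weight 1/14
  (Z=3, Y=2, X=0) weight 1/56
Group by X:
  weight(X=0) = 1/56
  weight(X=1) = 23/224
Total weight = 1/56 + 23/224 = 27/224
P(X=0 | obs) = 1/56 / 27/224 = 4/27
P(X=1 | obs) = 23/224 / 27/224 = 23/27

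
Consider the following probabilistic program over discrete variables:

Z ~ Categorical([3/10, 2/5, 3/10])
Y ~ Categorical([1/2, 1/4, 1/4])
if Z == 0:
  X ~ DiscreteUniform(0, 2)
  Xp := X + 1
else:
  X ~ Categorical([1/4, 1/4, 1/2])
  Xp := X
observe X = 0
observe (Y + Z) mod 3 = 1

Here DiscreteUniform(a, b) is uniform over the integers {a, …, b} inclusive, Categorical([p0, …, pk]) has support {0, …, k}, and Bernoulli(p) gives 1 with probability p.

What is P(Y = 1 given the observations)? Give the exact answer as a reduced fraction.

P(Y = 1 | obs) = 4/15

Enumerate traces; 3 have nonzero weight after conditioning:
  (Z=0, Y=1, X=0) weight 1/40
  (Z=1, Y=0, X=0) weight 1/20
  (Z=2, Y=2, X=0) weight 3/160
Group by Y:
  weight(Y=0) = 1/20
  weight(Y=1) = 1/40
  weight(Y=2) = 3/160
Total weight = 1/20 + 1/40 + 3/160 = 3/32
P(Y=0 | obs) = 1/20 / 3/32 = 8/15
P(Y=1 | obs) = 1/40 / 3/32 = 4/15
P(Y=2 | obs) = 3/160 / 3/32 = 1/5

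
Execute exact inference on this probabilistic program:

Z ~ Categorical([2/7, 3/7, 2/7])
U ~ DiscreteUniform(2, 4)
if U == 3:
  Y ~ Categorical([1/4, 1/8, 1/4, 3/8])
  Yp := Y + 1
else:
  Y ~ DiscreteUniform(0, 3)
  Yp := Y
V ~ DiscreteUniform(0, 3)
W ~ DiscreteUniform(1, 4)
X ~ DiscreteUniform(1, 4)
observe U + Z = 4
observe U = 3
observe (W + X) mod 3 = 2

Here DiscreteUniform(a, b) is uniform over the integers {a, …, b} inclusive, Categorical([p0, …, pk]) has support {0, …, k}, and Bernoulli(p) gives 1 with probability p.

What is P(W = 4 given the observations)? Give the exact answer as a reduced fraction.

P(W = 4 | obs) = 1/3

Enumerate traces; 96 have nonzero weight after conditioning:
  (Z=1, U=3, Y=0, V=0, W=1, X=1) weight 1/1792
  (Z=1, U=3, Y=0, V=0, W=1, X=4) weight 1/1792
  (Z=1, U=3, Y=0, V=0, W=2, X=3) weight 1/1792
  (Z=1, U=3, Y=0, V=0, W=3, X=2) weight 1/1792
  (Z=1, U=3, Y=0, V=0, W=4, X=1) weight 1/1792
  (Z=1, U=3, Y=0, V=0, W=4, X=4) weight 1/1792
  (Z=1, U=3, Y=0, V=1, W=1, X=1) weight 1/1792
  (Z=1, U=3, Y=0, V=1, W=1, X=4) weight 1/1792
  … 88 more
Group by W:
  weight(W=1) = 1/56
  weight(W=2) = 1/112
  weight(W=3) = 1/112
  weight(W=4) = 1/56
Total weight = 1/56 + 1/112 + 1/112 + 1/56 = 3/56
P(W=1 | obs) = 1/56 / 3/56 = 1/3
P(W=2 | obs) = 1/112 / 3/56 = 1/6
P(W=3 | obs) = 1/112 / 3/56 = 1/6
P(W=4 | obs) = 1/56 / 3/56 = 1/3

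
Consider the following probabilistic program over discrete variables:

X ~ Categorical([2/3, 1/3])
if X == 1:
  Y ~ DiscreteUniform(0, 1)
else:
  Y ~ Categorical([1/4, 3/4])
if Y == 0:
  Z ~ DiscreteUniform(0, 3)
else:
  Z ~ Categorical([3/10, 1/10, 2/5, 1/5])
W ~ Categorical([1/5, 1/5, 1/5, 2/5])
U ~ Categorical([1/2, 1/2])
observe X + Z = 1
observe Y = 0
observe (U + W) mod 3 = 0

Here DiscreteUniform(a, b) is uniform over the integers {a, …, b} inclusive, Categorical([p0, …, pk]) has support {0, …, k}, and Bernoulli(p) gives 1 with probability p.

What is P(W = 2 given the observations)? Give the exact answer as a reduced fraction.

Enumerate traces; 6 have nonzero weight after conditioning:
  (X=0, Y=0, Z=1, W=0, U=0) weight 1/240
  (X=0, Y=0, Z=1, W=2, U=1) weight 1/240
  (X=0, Y=0, Z=1, W=3, U=0) weight 1/120
  (X=1, Y=0, Z=0, W=0, U=0) weight 1/240
  (X=1, Y=0, Z=0, W=2, U=1) weight 1/240
  (X=1, Y=0, Z=0, W=3, U=0) weight 1/120
Group by W:
  weight(W=0) = 1/120
  weight(W=2) = 1/120
  weight(W=3) = 1/60
Total weight = 1/120 + 1/120 + 1/60 = 1/30
P(W=0 | obs) = 1/120 / 1/30 = 1/4
P(W=2 | obs) = 1/120 / 1/30 = 1/4
P(W=3 | obs) = 1/60 / 1/30 = 1/2

P(W = 2 | obs) = 1/4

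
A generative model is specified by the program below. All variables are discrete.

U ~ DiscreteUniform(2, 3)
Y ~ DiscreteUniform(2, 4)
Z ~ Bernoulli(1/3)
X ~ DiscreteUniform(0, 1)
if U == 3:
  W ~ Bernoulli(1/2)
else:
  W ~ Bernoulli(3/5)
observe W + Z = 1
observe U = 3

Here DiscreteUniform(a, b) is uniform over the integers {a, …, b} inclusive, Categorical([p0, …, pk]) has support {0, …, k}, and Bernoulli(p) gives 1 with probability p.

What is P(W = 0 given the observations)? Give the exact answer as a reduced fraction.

Enumerate traces; 12 have nonzero weight after conditioning:
  (U=3, Y=2, Z=0, X=0, W=1) weight 1/36
  (U=3, Y=2, Z=0, X=1, W=1) weight 1/36
  (U=3, Y=2, Z=1, X=0, W=0) weight 1/72
  (U=3, Y=2, Z=1, X=1, W=0) weight 1/72
  (U=3, Y=3, Z=0, X=0, W=1) weight 1/36
  (U=3, Y=3, Z=0, X=1, W=1) weight 1/36
  (U=3, Y=3, Z=1, X=0, W=0) weight 1/72
  (U=3, Y=3, Z=1, X=1, W=0) weight 1/72
  … 4 more
Group by W:
  weight(W=0) = 1/12
  weight(W=1) = 1/6
Total weight = 1/12 + 1/6 = 1/4
P(W=0 | obs) = 1/12 / 1/4 = 1/3
P(W=1 | obs) = 1/6 / 1/4 = 2/3

P(W = 0 | obs) = 1/3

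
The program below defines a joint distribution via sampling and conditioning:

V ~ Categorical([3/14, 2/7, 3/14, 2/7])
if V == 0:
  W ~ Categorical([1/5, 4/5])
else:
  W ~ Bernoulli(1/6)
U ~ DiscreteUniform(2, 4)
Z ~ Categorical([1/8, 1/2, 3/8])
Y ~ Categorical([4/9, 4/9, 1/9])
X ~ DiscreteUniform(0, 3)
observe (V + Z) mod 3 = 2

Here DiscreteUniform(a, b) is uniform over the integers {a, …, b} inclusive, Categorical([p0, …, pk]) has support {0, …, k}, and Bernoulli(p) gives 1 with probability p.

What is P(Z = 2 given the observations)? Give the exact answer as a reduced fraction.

Enumerate traces; 288 have nonzero weight after conditioning:
  (V=0, W=0, U=2, Z=2, Y=0, X=0) weight 1/1680
  (V=0, W=0, U=2, Z=2, Y=0, X=1) weight 1/1680
  (V=0, W=0, U=2, Z=2, Y=0, X=2) weight 1/1680
  (V=0, W=0, U=2, Z=2, Y=0, X=3) weight 1/1680
  (V=0, W=0, U=2, Z=2, Y=1, X=0) weight 1/1680
  (V=0, W=0, U=2, Z=2, Y=1, X=1) weight 1/1680
  (V=0, W=0, U=2, Z=2, Y=1, X=2) weight 1/1680
  (V=0, W=0, U=2, Z=2, Y=1, X=3) weight 1/1680
  (V=1, W=0, U=2, Z=1, Y=0, X=0) weight 5/1134
  (V=2, W=0, U=2, Z=0, Y=0, X=0) weight 5/6048
  … 278 more
Group by Z:
  weight(Z=0) = 3/112
  weight(Z=1) = 1/7
  weight(Z=2) = 3/16
Total weight = 3/112 + 1/7 + 3/16 = 5/14
P(Z=0 | obs) = 3/112 / 5/14 = 3/40
P(Z=1 | obs) = 1/7 / 5/14 = 2/5
P(Z=2 | obs) = 3/16 / 5/14 = 21/40

P(Z = 2 | obs) = 21/40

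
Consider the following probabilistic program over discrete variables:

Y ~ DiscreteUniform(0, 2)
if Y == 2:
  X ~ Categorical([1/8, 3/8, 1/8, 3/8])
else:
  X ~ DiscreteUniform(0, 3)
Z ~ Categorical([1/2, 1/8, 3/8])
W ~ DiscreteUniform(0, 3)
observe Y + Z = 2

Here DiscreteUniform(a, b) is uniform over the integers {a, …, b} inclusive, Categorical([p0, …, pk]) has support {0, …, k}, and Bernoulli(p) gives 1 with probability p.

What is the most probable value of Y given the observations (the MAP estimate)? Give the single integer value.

Enumerate traces; 48 have nonzero weight after conditioning:
  (Y=0, X=0, Z=2, W=0) weight 1/128
  (Y=0, X=0, Z=2, W=1) weight 1/128
  (Y=0, X=0, Z=2, W=2) weight 1/128
  (Y=0, X=0, Z=2, W=3) weight 1/128
  (Y=0, X=1, Z=2, W=0) weight 1/128
  (Y=0, X=1, Z=2, W=1) weight 1/128
  (Y=0, X=1, Z=2, W=2) weight 1/128
  (Y=0, X=1, Z=2, W=3) weight 1/128
  (Y=1, X=0, Z=1, W=0) weight 1/384
  (Y=2, X=0, Z=0, W=0) weight 1/192
  … 38 more
Group by Y:
  weight(Y=0) = 1/8
  weight(Y=1) = 1/24
  weight(Y=2) = 1/6
Total weight = 1/8 + 1/24 + 1/6 = 1/3
P(Y=0 | obs) = 1/8 / 1/3 = 3/8
P(Y=1 | obs) = 1/24 / 1/3 = 1/8
P(Y=2 | obs) = 1/6 / 1/3 = 1/2
argmax = 2

argmax_v P(Y = v | obs) = 2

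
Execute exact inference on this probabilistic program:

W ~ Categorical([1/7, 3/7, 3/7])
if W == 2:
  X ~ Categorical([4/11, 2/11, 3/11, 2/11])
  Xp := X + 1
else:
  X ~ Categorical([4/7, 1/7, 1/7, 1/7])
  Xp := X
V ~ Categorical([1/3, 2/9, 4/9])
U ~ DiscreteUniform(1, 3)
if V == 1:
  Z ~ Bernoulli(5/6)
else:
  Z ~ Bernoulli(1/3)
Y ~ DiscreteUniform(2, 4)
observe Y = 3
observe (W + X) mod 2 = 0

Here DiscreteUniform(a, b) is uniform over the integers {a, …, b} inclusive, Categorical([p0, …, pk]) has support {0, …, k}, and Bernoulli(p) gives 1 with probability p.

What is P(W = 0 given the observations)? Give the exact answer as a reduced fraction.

Enumerate traces; 108 have nonzero weight after conditioning:
  (W=0, X=0, V=0, U=1, Z=0, Y=3) weight 8/3969
  (W=0, X=0, V=0, U=1, Z=1, Y=3) weight 4/3969
  (W=0, X=0, V=0, U=2, Z=0, Y=3) weight 8/3969
  (W=0, X=0, V=0, U=2, Z=1, Y=3) weight 4/3969
  (W=0, X=0, V=0, U=3, Z=0, Y=3) weight 8/3969
  (W=0, X=0, V=0, U=3, Z=1, Y=3) weight 4/3969
  (W=0, X=0, V=1, U=1, Z=0, Y=3) weight 4/11907
  (W=0, X=0, V=1, U=1, Z=1, Y=3) weight 20/11907
  (W=1, X=1, V=0, U=1, Z=0, Y=3) weight 2/1323
  (W=2, X=0, V=0, U=1, Z=0, Y=3) weight 8/2079
  … 98 more
Group by W:
  weight(W=0) = 5/147
  weight(W=1) = 2/49
  weight(W=2) = 1/11
Total weight = 5/147 + 2/49 + 1/11 = 268/1617
P(W=0 | obs) = 5/147 / 268/1617 = 55/268
P(W=1 | obs) = 2/49 / 268/1617 = 33/134
P(W=2 | obs) = 1/11 / 268/1617 = 147/268

P(W = 0 | obs) = 55/268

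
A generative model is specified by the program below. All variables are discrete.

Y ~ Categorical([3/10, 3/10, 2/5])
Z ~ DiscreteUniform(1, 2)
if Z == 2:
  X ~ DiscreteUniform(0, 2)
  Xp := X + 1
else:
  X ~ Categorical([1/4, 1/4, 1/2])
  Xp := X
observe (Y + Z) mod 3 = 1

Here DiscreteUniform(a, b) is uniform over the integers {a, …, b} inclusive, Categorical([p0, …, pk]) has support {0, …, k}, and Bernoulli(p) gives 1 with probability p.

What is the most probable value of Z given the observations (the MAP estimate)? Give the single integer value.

argmax_v P(Z = v | obs) = 2

Enumerate traces; 6 have nonzero weight after conditioning:
  (Y=0, Z=1, X=0) weight 3/80
  (Y=0, Z=1, X=1) weight 3/80
  (Y=0, Z=1, X=2) weight 3/40
  (Y=2, Z=2, X=0) weight 1/15
  (Y=2, Z=2, X=1) weight 1/15
  (Y=2, Z=2, X=2) weight 1/15
Group by Z:
  weight(Z=1) = 3/20
  weight(Z=2) = 1/5
Total weight = 3/20 + 1/5 = 7/20
P(Z=1 | obs) = 3/20 / 7/20 = 3/7
P(Z=2 | obs) = 1/5 / 7/20 = 4/7
argmax = 2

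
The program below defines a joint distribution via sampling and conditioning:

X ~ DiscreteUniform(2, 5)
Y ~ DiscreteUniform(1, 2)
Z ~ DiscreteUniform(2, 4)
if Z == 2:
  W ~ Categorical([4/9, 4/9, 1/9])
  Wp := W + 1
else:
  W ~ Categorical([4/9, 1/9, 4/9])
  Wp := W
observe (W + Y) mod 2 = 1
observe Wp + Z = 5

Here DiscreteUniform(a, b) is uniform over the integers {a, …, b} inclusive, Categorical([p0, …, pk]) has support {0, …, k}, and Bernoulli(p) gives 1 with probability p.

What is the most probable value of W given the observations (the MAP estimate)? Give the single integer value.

argmax_v P(W = v | obs) = 2

Enumerate traces; 12 have nonzero weight after conditioning:
  (X=2, Y=1, Z=2, W=2) weight 1/216
  (X=2, Y=1, Z=3, W=2) weight 1/54
  (X=2, Y=2, Z=4, W=1) weight 1/216
  (X=3, Y=1, Z=2, W=2) weight 1/216
  (X=3, Y=1, Z=3, W=2) weight 1/54
  (X=3, Y=2, Z=4, W=1) weight 1/216
  (X=4, Y=1, Z=2, W=2) weight 1/216
  (X=4, Y=1, Z=3, W=2) weight 1/54
  … 4 more
Group by W:
  weight(W=1) = 1/54
  weight(W=2) = 5/54
Total weight = 1/54 + 5/54 = 1/9
P(W=1 | obs) = 1/54 / 1/9 = 1/6
P(W=2 | obs) = 5/54 / 1/9 = 5/6
argmax = 2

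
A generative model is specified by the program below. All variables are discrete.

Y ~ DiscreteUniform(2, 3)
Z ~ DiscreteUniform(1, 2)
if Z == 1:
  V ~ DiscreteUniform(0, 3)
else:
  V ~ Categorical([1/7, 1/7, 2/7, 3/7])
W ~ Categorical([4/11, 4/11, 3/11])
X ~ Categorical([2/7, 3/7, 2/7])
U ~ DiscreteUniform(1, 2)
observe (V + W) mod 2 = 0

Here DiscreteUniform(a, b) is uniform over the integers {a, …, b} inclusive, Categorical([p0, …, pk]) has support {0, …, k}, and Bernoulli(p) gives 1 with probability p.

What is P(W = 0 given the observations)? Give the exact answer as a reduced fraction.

Enumerate traces; 144 have nonzero weight after conditioning:
  (Y=2, Z=1, V=0, W=0, X=0, U=1) weight 1/308
  (Y=2, Z=1, V=0, W=0, X=0, U=2) weight 1/308
  (Y=2, Z=1, V=0, W=0, X=1, U=1) weight 3/616
  (Y=2, Z=1, V=0, W=0, X=1, U=2) weight 3/616
  (Y=2, Z=1, V=0, W=0, X=2, U=1) weight 1/308
  (Y=2, Z=1, V=0, W=0, X=2, U=2) weight 1/308
  (Y=2, Z=1, V=0, W=2, X=0, U=1) weight 3/1232
  (Y=2, Z=1, V=0, W=2, X=0, U=2) weight 3/1232
  (Y=2, Z=1, V=1, W=1, X=0, U=1) weight 1/308
  … 135 more
Group by W:
  weight(W=0) = 13/77
  weight(W=1) = 15/77
  weight(W=2) = 39/308
Total weight = 13/77 + 15/77 + 39/308 = 151/308
P(W=0 | obs) = 13/77 / 151/308 = 52/151
P(W=1 | obs) = 15/77 / 151/308 = 60/151
P(W=2 | obs) = 39/308 / 151/308 = 39/151

P(W = 0 | obs) = 52/151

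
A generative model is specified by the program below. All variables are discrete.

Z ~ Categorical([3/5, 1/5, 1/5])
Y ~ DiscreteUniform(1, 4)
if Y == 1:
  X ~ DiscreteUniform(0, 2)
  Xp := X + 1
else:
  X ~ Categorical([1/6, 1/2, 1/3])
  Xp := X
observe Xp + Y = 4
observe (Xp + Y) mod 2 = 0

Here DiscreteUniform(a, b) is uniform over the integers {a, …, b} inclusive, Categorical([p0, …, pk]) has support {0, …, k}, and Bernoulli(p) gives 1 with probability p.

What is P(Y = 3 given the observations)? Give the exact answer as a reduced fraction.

P(Y = 3 | obs) = 3/8

Enumerate traces; 12 have nonzero weight after conditioning:
  (Z=0, Y=1, X=2) weight 1/20
  (Z=0, Y=2, X=2) weight 1/20
  (Z=0, Y=3, X=1) weight 3/40
  (Z=0, Y=4, X=0) weight 1/40
  (Z=1, Y=1, X=2) weight 1/60
  (Z=1, Y=2, X=2) weight 1/60
  (Z=1, Y=3, X=1) weight 1/40
  (Z=1, Y=4, X=0) weight 1/120
  … 4 more
Group by Y:
  weight(Y=1) = 1/12
  weight(Y=2) = 1/12
  weight(Y=3) = 1/8
  weight(Y=4) = 1/24
Total weight = 1/12 + 1/12 + 1/8 + 1/24 = 1/3
P(Y=1 | obs) = 1/12 / 1/3 = 1/4
P(Y=2 | obs) = 1/12 / 1/3 = 1/4
P(Y=3 | obs) = 1/8 / 1/3 = 3/8
P(Y=4 | obs) = 1/24 / 1/3 = 1/8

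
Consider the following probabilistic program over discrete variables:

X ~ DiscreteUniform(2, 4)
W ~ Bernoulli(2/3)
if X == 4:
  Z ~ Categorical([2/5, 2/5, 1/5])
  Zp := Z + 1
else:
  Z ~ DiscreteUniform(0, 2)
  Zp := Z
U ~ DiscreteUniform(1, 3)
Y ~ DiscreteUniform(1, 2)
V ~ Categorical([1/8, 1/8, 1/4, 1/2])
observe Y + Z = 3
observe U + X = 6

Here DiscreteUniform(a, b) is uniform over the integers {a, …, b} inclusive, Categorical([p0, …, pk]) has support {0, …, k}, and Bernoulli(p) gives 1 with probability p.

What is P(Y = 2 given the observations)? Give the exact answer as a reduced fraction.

Enumerate traces; 32 have nonzero weight after conditioning:
  (X=3, W=0, Z=1, U=3, Y=2, V=0) weight 1/1296
  (X=3, W=0, Z=1, U=3, Y=2, V=1) weight 1/1296
  (X=3, W=0, Z=1, U=3, Y=2, V=2) weight 1/648
  (X=3, W=0, Z=1, U=3, Y=2, V=3) weight 1/324
  (X=3, W=0, Z=2, U=3, Y=1, V=0) weight 1/1296
  (X=3, W=0, Z=2, U=3, Y=1, V=1) weight 1/1296
  (X=3, W=0, Z=2, U=3, Y=1, V=2) weight 1/648
  (X=3, W=0, Z=2, U=3, Y=1, V=3) weight 1/324
  … 24 more
Group by Y:
  weight(Y=1) = 4/135
  weight(Y=2) = 11/270
Total weight = 4/135 + 11/270 = 19/270
P(Y=1 | obs) = 4/135 / 19/270 = 8/19
P(Y=2 | obs) = 11/270 / 19/270 = 11/19

P(Y = 2 | obs) = 11/19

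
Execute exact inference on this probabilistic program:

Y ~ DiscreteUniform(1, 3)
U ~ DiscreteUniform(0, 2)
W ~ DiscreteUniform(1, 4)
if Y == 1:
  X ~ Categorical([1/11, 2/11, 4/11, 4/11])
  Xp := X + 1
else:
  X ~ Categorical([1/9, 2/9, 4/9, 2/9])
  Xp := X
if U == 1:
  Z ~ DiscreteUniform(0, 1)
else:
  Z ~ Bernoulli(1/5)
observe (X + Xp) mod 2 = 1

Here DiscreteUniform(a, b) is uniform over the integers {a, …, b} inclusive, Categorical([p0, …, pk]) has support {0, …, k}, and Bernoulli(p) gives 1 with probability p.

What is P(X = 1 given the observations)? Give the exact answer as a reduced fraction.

P(X = 1 | obs) = 2/11

Enumerate traces; 96 have nonzero weight after conditioning:
  (Y=1, U=0, W=1, X=0, Z=0) weight 1/495
  (Y=1, U=0, W=1, X=0, Z=1) weight 1/1980
  (Y=1, U=0, W=1, X=1, Z=0) weight 2/495
  (Y=1, U=0, W=1, X=1, Z=1) weight 1/990
  (Y=1, U=0, W=1, X=2, Z=0) weight 4/495
  (Y=1, U=0, W=1, X=2, Z=1) weight 1/495
  (Y=1, U=0, W=1, X=3, Z=0) weight 4/495
  (Y=1, U=0, W=1, X=3, Z=1) weight 1/495
  … 88 more
Group by X:
  weight(X=0) = 1/33
  weight(X=1) = 2/33
  weight(X=2) = 4/33
  weight(X=3) = 4/33
Total weight = 1/33 + 2/33 + 4/33 + 4/33 = 1/3
P(X=0 | obs) = 1/33 / 1/3 = 1/11
P(X=1 | obs) = 2/33 / 1/3 = 2/11
P(X=2 | obs) = 4/33 / 1/3 = 4/11
P(X=3 | obs) = 4/33 / 1/3 = 4/11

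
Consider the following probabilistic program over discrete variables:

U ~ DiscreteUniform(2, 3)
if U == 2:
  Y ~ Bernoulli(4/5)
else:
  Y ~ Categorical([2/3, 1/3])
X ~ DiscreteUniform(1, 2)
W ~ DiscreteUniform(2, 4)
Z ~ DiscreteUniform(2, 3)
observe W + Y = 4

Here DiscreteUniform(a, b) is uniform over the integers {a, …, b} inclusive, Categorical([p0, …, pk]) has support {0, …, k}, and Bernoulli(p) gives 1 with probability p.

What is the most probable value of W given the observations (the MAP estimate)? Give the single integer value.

argmax_v P(W = v | obs) = 3

Enumerate traces; 16 have nonzero weight after conditioning:
  (U=2, Y=0, X=1, W=4, Z=2) weight 1/120
  (U=2, Y=0, X=1, W=4, Z=3) weight 1/120
  (U=2, Y=0, X=2, W=4, Z=2) weight 1/120
  (U=2, Y=0, X=2, W=4, Z=3) weight 1/120
  (U=2, Y=1, X=1, W=3, Z=2) weight 1/30
  (U=2, Y=1, X=1, W=3, Z=3) weight 1/30
  (U=2, Y=1, X=2, W=3, Z=2) weight 1/30
  (U=2, Y=1, X=2, W=3, Z=3) weight 1/30
  … 8 more
Group by W:
  weight(W=3) = 17/90
  weight(W=4) = 13/90
Total weight = 17/90 + 13/90 = 1/3
P(W=3 | obs) = 17/90 / 1/3 = 17/30
P(W=4 | obs) = 13/90 / 1/3 = 13/30
argmax = 3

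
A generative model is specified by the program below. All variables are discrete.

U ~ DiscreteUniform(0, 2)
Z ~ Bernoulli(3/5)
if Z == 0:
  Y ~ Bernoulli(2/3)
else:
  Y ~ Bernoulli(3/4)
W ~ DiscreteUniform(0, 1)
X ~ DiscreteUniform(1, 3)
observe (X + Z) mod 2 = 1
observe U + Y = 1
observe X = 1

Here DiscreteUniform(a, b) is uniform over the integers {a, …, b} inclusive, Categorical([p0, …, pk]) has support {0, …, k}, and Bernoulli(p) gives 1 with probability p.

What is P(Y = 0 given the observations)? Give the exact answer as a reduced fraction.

Enumerate traces; 4 have nonzero weight after conditioning:
  (U=0, Z=0, Y=1, W=0, X=1) weight 2/135
  (U=0, Z=0, Y=1, W=1, X=1) weight 2/135
  (U=1, Z=0, Y=0, W=0, X=1) weight 1/135
  (U=1, Z=0, Y=0, W=1, X=1) weight 1/135
Group by Y:
  weight(Y=0) = 2/135
  weight(Y=1) = 4/135
Total weight = 2/135 + 4/135 = 2/45
P(Y=0 | obs) = 2/135 / 2/45 = 1/3
P(Y=1 | obs) = 4/135 / 2/45 = 2/3

P(Y = 0 | obs) = 1/3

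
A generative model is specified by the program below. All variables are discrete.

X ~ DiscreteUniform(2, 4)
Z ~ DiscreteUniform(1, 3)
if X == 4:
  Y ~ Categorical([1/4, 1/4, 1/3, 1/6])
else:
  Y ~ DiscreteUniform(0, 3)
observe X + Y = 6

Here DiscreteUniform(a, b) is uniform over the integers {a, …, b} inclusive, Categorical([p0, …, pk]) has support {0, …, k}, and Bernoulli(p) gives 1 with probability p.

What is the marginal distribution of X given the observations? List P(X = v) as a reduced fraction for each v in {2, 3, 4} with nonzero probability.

P(X=3) = 3/7, P(X=4) = 4/7

Enumerate traces; 6 have nonzero weight after conditioning:
  (X=3, Z=1, Y=3) weight 1/36
  (X=3, Z=2, Y=3) weight 1/36
  (X=3, Z=3, Y=3) weight 1/36
  (X=4, Z=1, Y=2) weight 1/27
  (X=4, Z=2, Y=2) weight 1/27
  (X=4, Z=3, Y=2) weight 1/27
Group by X:
  weight(X=3) = 1/12
  weight(X=4) = 1/9
Total weight = 1/12 + 1/9 = 7/36
P(X=3 | obs) = 1/12 / 7/36 = 3/7
P(X=4 | obs) = 1/9 / 7/36 = 4/7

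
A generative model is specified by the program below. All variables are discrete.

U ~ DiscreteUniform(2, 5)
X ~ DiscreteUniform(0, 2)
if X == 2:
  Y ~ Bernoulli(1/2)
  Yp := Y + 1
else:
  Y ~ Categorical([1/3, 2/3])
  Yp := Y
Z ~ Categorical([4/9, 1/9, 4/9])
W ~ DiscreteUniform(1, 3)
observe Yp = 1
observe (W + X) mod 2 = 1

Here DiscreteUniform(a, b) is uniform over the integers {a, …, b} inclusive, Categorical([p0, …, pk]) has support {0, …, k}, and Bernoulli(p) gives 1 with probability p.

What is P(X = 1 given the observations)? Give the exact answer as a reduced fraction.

Enumerate traces; 60 have nonzero weight after conditioning:
  (U=2, X=0, Y=1, Z=0, W=1) weight 2/243
  (U=2, X=0, Y=1, Z=0, W=3) weight 2/243
  (U=2, X=0, Y=1, Z=1, W=1) weight 1/486
  (U=2, X=0, Y=1, Z=1, W=3) weight 1/486
  (U=2, X=0, Y=1, Z=2, W=1) weight 2/243
  (U=2, X=0, Y=1, Z=2, W=3) weight 2/243
  (U=2, X=1, Y=1, Z=0, W=2) weight 2/243
  (U=2, X=1, Y=1, Z=1, W=2) weight 1/486
  (U=2, X=2, Y=0, Z=0, W=1) weight 1/162
  … 51 more
Group by X:
  weight(X=0) = 4/27
  weight(X=1) = 2/27
  weight(X=2) = 1/9
Total weight = 4/27 + 2/27 + 1/9 = 1/3
P(X=0 | obs) = 4/27 / 1/3 = 4/9
P(X=1 | obs) = 2/27 / 1/3 = 2/9
P(X=2 | obs) = 1/9 / 1/3 = 1/3

P(X = 1 | obs) = 2/9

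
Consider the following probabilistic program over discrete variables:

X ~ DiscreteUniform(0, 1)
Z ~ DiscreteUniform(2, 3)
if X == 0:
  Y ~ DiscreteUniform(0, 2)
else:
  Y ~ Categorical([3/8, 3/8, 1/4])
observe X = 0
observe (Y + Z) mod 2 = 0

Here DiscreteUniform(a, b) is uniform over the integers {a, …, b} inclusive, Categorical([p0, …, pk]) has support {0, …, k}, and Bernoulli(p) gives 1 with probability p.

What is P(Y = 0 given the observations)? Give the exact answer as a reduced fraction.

P(Y = 0 | obs) = 1/3

Enumerate traces; 3 have nonzero weight after conditioning:
  (X=0, Z=2, Y=0) weight 1/12
  (X=0, Z=2, Y=2) weight 1/12
  (X=0, Z=3, Y=1) weight 1/12
Group by Y:
  weight(Y=0) = 1/12
  weight(Y=1) = 1/12
  weight(Y=2) = 1/12
Total weight = 1/12 + 1/12 + 1/12 = 1/4
P(Y=0 | obs) = 1/12 / 1/4 = 1/3
P(Y=1 | obs) = 1/12 / 1/4 = 1/3
P(Y=2 | obs) = 1/12 / 1/4 = 1/3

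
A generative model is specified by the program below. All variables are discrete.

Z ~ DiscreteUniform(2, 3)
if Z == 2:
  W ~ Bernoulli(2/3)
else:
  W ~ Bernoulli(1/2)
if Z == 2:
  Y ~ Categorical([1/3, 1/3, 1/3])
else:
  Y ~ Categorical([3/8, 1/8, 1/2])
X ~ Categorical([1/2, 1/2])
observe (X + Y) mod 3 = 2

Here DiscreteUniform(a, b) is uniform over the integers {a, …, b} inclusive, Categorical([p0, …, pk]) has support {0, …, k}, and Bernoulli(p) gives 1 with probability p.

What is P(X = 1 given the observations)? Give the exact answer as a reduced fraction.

P(X = 1 | obs) = 11/31

Enumerate traces; 8 have nonzero weight after conditioning:
  (Z=2, W=0, Y=1, X=1) weight 1/36
  (Z=2, W=0, Y=2, X=0) weight 1/36
  (Z=2, W=1, Y=1, X=1) weight 1/18
  (Z=2, W=1, Y=2, X=0) weight 1/18
  (Z=3, W=0, Y=1, X=1) weight 1/64
  (Z=3, W=0, Y=2, X=0) weight 1/16
  (Z=3, W=1, Y=1, X=1) weight 1/64
  (Z=3, W=1, Y=2, X=0) weight 1/16
Group by X:
  weight(X=0) = 5/24
  weight(X=1) = 11/96
Total weight = 5/24 + 11/96 = 31/96
P(X=0 | obs) = 5/24 / 31/96 = 20/31
P(X=1 | obs) = 11/96 / 31/96 = 11/31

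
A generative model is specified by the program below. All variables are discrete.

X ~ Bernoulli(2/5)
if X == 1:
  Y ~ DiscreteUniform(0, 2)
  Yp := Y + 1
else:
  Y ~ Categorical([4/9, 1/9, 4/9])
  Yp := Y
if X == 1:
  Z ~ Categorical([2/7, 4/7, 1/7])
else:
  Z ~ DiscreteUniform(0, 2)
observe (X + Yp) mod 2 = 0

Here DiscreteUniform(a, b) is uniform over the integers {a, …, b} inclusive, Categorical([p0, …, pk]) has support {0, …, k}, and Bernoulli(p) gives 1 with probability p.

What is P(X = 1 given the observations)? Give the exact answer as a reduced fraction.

Enumerate traces; 12 have nonzero weight after conditioning:
  (X=0, Y=0, Z=0) weight 4/45
  (X=0, Y=0, Z=1) weight 4/45
  (X=0, Y=0, Z=2) weight 4/45
  (X=0, Y=2, Z=0) weight 4/45
  (X=0, Y=2, Z=1) weight 4/45
  (X=0, Y=2, Z=2) weight 4/45
  (X=1, Y=0, Z=0) weight 4/105
  (X=1, Y=0, Z=1) weight 8/105
  … 4 more
Group by X:
  weight(X=0) = 8/15
  weight(X=1) = 4/15
Total weight = 8/15 + 4/15 = 4/5
P(X=0 | obs) = 8/15 / 4/5 = 2/3
P(X=1 | obs) = 4/15 / 4/5 = 1/3

P(X = 1 | obs) = 1/3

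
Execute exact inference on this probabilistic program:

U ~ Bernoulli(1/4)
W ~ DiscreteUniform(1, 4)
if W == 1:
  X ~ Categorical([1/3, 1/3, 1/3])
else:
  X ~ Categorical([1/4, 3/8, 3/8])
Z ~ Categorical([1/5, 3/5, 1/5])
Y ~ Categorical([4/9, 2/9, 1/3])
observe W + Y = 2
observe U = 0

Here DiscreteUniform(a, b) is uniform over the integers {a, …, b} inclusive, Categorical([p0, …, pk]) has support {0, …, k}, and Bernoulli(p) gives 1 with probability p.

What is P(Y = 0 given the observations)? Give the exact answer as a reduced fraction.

P(Y = 0 | obs) = 2/3

Enumerate traces; 18 have nonzero weight after conditioning:
  (U=0, W=1, X=0, Z=0, Y=1) weight 1/360
  (U=0, W=1, X=0, Z=1, Y=1) weight 1/120
  (U=0, W=1, X=0, Z=2, Y=1) weight 1/360
  (U=0, W=1, X=1, Z=0, Y=1) weight 1/360
  (U=0, W=1, X=1, Z=1, Y=1) weight 1/120
  (U=0, W=1, X=1, Z=2, Y=1) weight 1/360
  (U=0, W=1, X=2, Z=0, Y=1) weight 1/360
  (U=0, W=1, X=2, Z=1, Y=1) weight 1/120
  (U=0, W=2, X=0, Z=0, Y=0) weight 1/240
  … 9 more
Group by Y:
  weight(Y=0) = 1/12
  weight(Y=1) = 1/24
Total weight = 1/12 + 1/24 = 1/8
P(Y=0 | obs) = 1/12 / 1/8 = 2/3
P(Y=1 | obs) = 1/24 / 1/8 = 1/3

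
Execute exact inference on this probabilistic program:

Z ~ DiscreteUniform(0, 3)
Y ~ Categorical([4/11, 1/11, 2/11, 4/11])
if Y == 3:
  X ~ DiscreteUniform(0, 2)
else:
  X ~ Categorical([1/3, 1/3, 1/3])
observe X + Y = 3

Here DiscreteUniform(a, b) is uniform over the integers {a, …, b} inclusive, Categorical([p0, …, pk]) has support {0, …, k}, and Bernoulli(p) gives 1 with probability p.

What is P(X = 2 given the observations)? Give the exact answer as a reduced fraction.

P(X = 2 | obs) = 1/7

Enumerate traces; 12 have nonzero weight after conditioning:
  (Z=0, Y=1, X=2) weight 1/132
  (Z=0, Y=2, X=1) weight 1/66
  (Z=0, Y=3, X=0) weight 1/33
  (Z=1, Y=1, X=2) weight 1/132
  (Z=1, Y=2, X=1) weight 1/66
  (Z=1, Y=3, X=0) weight 1/33
  (Z=2, Y=1, X=2) weight 1/132
  (Z=2, Y=2, X=1) weight 1/66
  … 4 more
Group by X:
  weight(X=0) = 4/33
  weight(X=1) = 2/33
  weight(X=2) = 1/33
Total weight = 4/33 + 2/33 + 1/33 = 7/33
P(X=0 | obs) = 4/33 / 7/33 = 4/7
P(X=1 | obs) = 2/33 / 7/33 = 2/7
P(X=2 | obs) = 1/33 / 7/33 = 1/7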